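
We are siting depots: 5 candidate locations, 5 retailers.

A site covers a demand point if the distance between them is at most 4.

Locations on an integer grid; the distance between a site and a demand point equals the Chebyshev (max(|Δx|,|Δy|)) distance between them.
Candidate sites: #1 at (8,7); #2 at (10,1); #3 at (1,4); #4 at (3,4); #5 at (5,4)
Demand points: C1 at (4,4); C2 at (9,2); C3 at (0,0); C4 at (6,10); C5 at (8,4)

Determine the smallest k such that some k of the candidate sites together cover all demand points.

Coverage sets (demand points within 4 of each site):
  #1: {C1, C4, C5}
  #2: {C2, C5}
  #3: {C1, C3}
  #4: {C1, C3}
  #5: {C1, C2, C5}
No 2 sites suffice: every size-2 union leaves at least one demand point uncovered.
But {#1, #2, #3} covers everything, so the minimum is 3.

3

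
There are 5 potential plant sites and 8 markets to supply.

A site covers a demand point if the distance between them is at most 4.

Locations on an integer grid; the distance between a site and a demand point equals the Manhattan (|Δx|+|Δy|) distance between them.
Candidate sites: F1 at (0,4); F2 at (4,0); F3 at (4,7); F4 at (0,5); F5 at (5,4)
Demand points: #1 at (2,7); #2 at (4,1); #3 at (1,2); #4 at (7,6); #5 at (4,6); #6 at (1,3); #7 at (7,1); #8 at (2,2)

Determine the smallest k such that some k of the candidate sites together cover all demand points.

3

Coverage sets (demand points within 4 of each site):
  F1: {#3, #6, #8}
  F2: {#2, #7, #8}
  F3: {#1, #4, #5}
  F4: {#1, #3, #6}
  F5: {#2, #4, #5}
No 2 sites suffice: every size-2 union leaves at least one demand point uncovered.
But {F1, F2, F3} covers everything, so the minimum is 3.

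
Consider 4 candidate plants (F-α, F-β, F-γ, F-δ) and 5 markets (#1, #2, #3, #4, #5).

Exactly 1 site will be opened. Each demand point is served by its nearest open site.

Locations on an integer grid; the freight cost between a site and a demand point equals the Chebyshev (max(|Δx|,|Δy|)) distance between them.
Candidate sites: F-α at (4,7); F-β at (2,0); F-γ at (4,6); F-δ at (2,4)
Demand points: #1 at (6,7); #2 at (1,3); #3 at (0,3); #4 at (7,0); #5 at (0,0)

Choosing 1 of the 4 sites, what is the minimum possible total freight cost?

Open {F-δ}.
  #1→F-δ 4, #2→F-δ 1, #3→F-δ 2, #4→F-δ 5, #5→F-δ 4  ⇒ total 16.
Compare {F-β}: total 20.
Compare {F-γ}: total 21.
No size-1 selection does better; minimum is 16.

16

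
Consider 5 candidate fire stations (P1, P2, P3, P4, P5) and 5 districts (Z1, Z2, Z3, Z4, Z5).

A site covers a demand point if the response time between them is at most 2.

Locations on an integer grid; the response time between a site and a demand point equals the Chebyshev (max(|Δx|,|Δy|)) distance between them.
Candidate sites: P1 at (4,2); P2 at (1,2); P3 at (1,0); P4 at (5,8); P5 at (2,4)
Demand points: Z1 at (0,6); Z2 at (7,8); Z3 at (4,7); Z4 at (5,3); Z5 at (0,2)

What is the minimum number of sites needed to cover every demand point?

Coverage sets (demand points within 2 of each site):
  P1: {Z4}
  P2: {Z5}
  P3: {Z5}
  P4: {Z2, Z3}
  P5: {Z1, Z5}
No 2 sites suffice: every size-2 union leaves at least one demand point uncovered.
But {P1, P4, P5} covers everything, so the minimum is 3.

3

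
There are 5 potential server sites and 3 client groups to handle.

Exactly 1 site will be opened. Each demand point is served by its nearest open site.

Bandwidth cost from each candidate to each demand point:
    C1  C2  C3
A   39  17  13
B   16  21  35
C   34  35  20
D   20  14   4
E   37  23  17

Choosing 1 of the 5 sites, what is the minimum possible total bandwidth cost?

Open {D}.
  C1→D 20, C2→D 14, C3→D 4  ⇒ total 38.
Compare {A}: total 69.
Compare {B}: total 72.
No size-1 selection does better; minimum is 38.

38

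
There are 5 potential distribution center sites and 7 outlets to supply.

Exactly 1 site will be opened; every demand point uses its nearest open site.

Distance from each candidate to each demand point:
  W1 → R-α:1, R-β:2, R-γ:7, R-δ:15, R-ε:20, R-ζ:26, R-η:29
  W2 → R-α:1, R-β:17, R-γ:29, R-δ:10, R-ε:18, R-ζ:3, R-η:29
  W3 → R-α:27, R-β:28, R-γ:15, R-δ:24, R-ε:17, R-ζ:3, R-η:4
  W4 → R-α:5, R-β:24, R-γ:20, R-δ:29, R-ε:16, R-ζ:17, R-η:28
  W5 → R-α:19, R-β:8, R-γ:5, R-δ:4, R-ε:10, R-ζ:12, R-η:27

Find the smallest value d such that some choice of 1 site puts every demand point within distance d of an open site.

27

Open {W5}.
  Farthest demand point is R-η at distance 27 (to W5); all others are ≤ 27.
With {W3} the worst case is 28.
With {W1} the worst case is 29.
No size-1 selection achieves below 27.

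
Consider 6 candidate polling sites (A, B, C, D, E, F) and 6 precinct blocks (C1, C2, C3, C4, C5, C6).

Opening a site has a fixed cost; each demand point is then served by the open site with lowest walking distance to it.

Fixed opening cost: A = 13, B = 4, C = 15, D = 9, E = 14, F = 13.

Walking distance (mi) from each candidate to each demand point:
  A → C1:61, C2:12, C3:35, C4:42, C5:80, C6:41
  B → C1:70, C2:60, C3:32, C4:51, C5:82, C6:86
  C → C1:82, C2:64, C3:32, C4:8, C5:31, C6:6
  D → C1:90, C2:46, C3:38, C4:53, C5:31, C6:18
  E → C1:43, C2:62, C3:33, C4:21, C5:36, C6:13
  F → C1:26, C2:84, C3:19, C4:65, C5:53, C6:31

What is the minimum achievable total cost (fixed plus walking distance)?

Open {A, C, F}: assign each demand point to its cheapest open site.
  C1→F 26, C2→A 12, C3→F 19, C4→C 8, C5→C 31, C6→C 6
  walking distance 102, fixed 41 → total 143.
Compare {A, B, C, F}: walking distance 102 + fixed 45 = 147.
Compare {A, C, D, F}: walking distance 102 + fixed 50 = 152.
Compare {A, B, C, D, F}: walking distance 102 + fixed 54 = 156.
All other subsets cost ≥ 147. Minimum total cost: 143.

143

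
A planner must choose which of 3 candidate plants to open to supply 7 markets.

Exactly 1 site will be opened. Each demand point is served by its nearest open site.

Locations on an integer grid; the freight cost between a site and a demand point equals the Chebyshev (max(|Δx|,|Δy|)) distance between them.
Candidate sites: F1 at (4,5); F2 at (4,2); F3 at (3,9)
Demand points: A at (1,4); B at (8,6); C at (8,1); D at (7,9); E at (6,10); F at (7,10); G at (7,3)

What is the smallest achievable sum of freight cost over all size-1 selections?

Open {F1}.
  A→F1 3, B→F1 4, C→F1 4, D→F1 4, E→F1 5, F→F1 5, G→F1 3  ⇒ total 28.
Compare {F3}: total 35.
Compare {F2}: total 37.

28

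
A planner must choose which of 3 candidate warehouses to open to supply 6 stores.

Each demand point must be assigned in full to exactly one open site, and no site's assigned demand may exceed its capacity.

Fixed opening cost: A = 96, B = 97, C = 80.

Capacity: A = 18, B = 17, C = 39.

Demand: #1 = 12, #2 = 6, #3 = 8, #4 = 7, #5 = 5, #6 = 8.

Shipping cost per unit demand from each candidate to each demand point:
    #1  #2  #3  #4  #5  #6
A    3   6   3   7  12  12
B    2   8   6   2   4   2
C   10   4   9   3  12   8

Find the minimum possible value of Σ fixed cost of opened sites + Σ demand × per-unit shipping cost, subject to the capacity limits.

Open {B, C}; cheapest assignment that respects the capacities:
  B (cap 17, load 17): #1, #5 — cost 12×2 + 5×4 = 44
  C (cap 39, load 29): #2, #3, #4, #6 — cost 6×4 + 8×9 + 7×3 + 8×8 = 181
  Shipping 225, fixed 177 → total 402.
  Any other capacity-feasible assignment to {B, C} ships for at least 225.
Compare {A, B, C}: its best feasible assignment gives total 450.
Compare {A, C}: its best feasible assignment gives total 453.
Every other set of open sites that can feasibly serve all demand totals ≥ 450 even under its best assignment. Minimum: 402.

402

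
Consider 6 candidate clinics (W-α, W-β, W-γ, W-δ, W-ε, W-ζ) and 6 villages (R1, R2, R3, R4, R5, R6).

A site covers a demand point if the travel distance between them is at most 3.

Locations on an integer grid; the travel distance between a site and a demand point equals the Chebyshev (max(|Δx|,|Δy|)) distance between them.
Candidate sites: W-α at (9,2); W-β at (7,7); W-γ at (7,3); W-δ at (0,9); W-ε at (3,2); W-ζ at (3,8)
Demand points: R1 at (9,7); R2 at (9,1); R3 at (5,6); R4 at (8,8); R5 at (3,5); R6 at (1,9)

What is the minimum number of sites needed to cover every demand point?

Coverage sets (demand points within 3 of each site):
  W-α: {R2}
  W-β: {R1, R3, R4}
  W-γ: {R2, R3}
  W-δ: {R6}
  W-ε: {R5}
  W-ζ: {R3, R5, R6}
No 2 sites suffice: every size-2 union leaves at least one demand point uncovered.
But {W-α, W-β, W-ζ} covers everything, so the minimum is 3.

3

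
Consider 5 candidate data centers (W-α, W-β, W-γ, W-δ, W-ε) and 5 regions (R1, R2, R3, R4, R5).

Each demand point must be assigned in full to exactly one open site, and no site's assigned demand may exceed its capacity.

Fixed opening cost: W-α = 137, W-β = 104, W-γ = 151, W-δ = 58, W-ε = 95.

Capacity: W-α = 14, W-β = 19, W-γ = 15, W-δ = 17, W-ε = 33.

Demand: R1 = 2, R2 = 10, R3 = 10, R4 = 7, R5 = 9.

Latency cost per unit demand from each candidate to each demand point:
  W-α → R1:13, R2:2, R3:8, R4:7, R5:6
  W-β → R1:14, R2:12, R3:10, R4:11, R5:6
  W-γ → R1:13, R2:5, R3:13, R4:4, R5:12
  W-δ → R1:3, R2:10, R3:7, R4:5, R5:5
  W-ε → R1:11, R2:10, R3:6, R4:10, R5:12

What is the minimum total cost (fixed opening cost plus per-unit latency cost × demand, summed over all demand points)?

Open {W-δ, W-ε}; cheapest assignment that respects the capacities:
  W-δ (cap 17, load 16): R4, R5 — cost 7×5 + 9×5 = 80
  W-ε (cap 33, load 22): R1, R2, R3 — cost 2×11 + 10×10 + 10×6 = 182
  Shipping 262, fixed 153 → total 415.
  Any other capacity-feasible assignment to {W-δ, W-ε} ships for at least 262.
Compare {W-α, W-δ, W-ε}: its best feasible assignment gives total 472.
Compare {W-α, W-β, W-δ}: its best feasible assignment gives total 504.
Every other set of open sites that can feasibly serve all demand totals ≥ 472 even under its best assignment. Minimum: 415.

415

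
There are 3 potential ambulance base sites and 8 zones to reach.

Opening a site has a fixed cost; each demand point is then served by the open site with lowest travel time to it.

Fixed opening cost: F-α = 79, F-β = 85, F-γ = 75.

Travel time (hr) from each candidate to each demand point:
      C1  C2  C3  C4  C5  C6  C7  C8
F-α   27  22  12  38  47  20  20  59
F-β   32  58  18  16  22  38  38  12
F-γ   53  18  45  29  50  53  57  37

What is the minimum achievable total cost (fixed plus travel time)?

315

Open {F-α, F-β}: assign each demand point to its cheapest open site.
  C1→F-α 27, C2→F-α 22, C3→F-α 12, C4→F-β 16, C5→F-β 22, C6→F-α 20, C7→F-α 20, C8→F-β 12
  travel time 151, fixed 164 → total 315.
Compare {F-β}: travel time 234 + fixed 85 = 319.
Compare {F-α}: travel time 245 + fixed 79 = 324.
Compare {F-β, F-γ}: travel time 194 + fixed 160 = 354.
All other subsets cost ≥ 319. Minimum total cost: 315.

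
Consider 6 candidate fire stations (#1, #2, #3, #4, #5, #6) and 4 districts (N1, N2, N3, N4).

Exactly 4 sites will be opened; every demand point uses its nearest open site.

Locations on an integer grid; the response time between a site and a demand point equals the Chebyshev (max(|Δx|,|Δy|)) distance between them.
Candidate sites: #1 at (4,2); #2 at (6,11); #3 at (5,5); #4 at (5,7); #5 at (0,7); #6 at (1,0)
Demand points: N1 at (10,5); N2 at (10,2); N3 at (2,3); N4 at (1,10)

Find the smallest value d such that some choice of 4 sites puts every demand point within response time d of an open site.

5

Open {#1, #2, #3, #4}.
  Farthest demand point is N1 at response time 5 (to #3); all others are ≤ 5.
With {#1, #2, #3, #5} the worst case is 5.
With {#1, #2, #3, #6} the worst case is 5.
No size-4 selection achieves below 5.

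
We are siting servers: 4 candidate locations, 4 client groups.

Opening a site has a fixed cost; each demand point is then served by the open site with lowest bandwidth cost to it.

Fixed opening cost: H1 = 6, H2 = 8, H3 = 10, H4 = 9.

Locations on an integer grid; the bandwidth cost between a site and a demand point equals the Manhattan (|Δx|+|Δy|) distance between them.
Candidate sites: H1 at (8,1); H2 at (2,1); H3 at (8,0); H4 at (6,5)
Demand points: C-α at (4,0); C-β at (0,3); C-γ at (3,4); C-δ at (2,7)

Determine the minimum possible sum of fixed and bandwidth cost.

25

Open {H2}: assign each demand point to its cheapest open site.
  C-α→H2 3, C-β→H2 4, C-γ→H2 4, C-δ→H2 6
  bandwidth cost 17, fixed 8 → total 25.
Compare {H1, H2}: bandwidth cost 17 + fixed 14 = 31.
Compare {H4}: bandwidth cost 25 + fixed 9 = 34.
Compare {H2, H4}: bandwidth cost 17 + fixed 17 = 34.
All other subsets cost ≥ 31. Minimum total cost: 25.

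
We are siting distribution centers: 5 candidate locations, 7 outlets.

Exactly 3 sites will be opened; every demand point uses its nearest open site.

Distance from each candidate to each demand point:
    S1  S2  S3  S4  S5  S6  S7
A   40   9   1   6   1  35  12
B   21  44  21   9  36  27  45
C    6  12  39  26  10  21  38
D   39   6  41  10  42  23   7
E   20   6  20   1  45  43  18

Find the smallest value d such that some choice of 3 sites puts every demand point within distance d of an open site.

Open {A, B, C}.
  Farthest demand point is S6 at distance 21 (to C); all others are ≤ 21.
With {A, C, D} the worst case is 21.
With {A, C, E} the worst case is 21.
No size-3 selection achieves below 21.

21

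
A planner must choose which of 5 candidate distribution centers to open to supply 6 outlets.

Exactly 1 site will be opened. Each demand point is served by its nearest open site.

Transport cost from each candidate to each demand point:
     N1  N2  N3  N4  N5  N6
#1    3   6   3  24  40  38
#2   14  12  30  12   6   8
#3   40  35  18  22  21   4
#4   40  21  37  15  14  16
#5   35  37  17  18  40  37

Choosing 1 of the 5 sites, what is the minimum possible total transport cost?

Open {#2}.
  N1→#2 14, N2→#2 12, N3→#2 30, N4→#2 12, N5→#2 6, N6→#2 8  ⇒ total 82.
Compare {#1}: total 114.
Compare {#3}: total 140.
No size-1 selection does better; minimum is 82.

82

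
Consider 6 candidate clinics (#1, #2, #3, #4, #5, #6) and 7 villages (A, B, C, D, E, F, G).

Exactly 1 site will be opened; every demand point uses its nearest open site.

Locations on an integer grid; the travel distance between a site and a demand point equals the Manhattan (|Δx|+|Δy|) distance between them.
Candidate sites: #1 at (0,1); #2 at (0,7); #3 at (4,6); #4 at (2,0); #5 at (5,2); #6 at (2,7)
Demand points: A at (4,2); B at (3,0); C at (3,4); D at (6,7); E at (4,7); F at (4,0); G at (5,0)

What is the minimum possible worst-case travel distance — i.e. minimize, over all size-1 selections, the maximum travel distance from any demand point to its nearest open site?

Open {#5}.
  Farthest demand point is D at travel distance 6 (to #5); all others are ≤ 6.
With {#3} the worst case is 7.
With {#6} the worst case is 10.
No size-1 selection achieves below 6.

6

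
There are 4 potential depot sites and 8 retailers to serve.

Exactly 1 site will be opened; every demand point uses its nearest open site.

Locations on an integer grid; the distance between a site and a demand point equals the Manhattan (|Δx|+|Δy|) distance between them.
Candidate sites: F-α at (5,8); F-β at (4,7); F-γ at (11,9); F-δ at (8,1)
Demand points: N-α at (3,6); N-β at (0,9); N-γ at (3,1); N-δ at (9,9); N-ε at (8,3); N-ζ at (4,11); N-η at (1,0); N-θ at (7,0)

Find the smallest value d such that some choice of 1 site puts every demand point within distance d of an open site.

Open {F-β}.
  Farthest demand point is N-η at distance 10 (to F-β); all others are ≤ 10.
With {F-α} the worst case is 12.
With {F-δ} the worst case is 16.
No size-1 selection achieves below 10.

10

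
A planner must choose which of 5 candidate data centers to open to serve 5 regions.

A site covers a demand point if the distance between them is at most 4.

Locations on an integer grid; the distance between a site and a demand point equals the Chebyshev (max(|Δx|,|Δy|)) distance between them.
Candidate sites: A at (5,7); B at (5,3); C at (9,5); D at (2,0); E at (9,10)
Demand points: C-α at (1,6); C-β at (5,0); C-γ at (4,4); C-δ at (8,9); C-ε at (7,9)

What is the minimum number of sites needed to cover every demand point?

2

Coverage sets (demand points within 4 of each site):
  A: {C-α, C-γ, C-δ, C-ε}
  B: {C-α, C-β, C-γ}
  C: {C-δ, C-ε}
  D: {C-β, C-γ}
  E: {C-δ, C-ε}
No single site covers all 5 demand points.
But {A, B} covers everything, so the minimum is 2.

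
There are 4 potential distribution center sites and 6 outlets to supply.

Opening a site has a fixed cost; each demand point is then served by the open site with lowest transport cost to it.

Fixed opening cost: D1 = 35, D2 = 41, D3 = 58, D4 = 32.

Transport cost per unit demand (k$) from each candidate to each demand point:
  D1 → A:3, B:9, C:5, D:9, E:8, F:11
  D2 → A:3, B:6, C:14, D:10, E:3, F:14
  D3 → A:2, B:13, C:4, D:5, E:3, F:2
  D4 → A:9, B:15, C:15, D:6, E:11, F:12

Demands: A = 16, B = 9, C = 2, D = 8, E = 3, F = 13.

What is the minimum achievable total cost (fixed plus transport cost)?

Open {D2, D3}: assign each demand point to its cheapest open site.
  A→D3 16×2=32, B→D2 9×6=54, C→D3 2×4=8, D→D3 8×5=40, E→D2 3×3=9, F→D3 13×2=26
  transport cost 169, fixed 99 → total 268.
Compare {D1, D3}: transport cost 196 + fixed 93 = 289.
Compare {D3}: transport cost 232 + fixed 58 = 290.
Compare {D2, D3, D4}: transport cost 169 + fixed 131 = 300.
All other subsets cost ≥ 289. Minimum total cost: 268.

268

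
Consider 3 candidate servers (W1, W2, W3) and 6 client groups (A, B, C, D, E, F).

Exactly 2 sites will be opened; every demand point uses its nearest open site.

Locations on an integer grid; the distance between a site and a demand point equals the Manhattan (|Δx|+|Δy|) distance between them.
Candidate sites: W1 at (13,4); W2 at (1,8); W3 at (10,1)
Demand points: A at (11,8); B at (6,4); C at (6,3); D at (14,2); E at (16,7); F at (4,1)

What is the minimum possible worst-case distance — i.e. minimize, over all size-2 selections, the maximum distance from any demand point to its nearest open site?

Open {W1, W3}.
  Farthest demand point is B at distance 7 (to W1); all others are ≤ 7.
With {W1, W2} the worst case is 10.
With {W2, W3} the worst case is 12.
No size-2 selection achieves below 7.

7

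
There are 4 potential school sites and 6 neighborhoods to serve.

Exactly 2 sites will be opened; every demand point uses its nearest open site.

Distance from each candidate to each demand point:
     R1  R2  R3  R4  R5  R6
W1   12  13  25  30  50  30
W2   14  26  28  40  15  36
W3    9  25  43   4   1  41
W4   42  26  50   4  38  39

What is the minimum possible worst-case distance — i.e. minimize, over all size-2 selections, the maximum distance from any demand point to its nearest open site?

Open {W1, W2}.
  Farthest demand point is R4 at distance 30 (to W1); all others are ≤ 30.
With {W1, W3} the worst case is 30.
With {W2, W3} the worst case is 36.
No size-2 selection achieves below 30.

30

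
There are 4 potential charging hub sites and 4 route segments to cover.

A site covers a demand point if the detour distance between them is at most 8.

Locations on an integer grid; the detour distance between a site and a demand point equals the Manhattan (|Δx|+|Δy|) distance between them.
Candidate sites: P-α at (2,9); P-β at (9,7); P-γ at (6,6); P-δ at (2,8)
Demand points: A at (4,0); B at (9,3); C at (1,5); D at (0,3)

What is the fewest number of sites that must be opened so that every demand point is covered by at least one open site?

2

Coverage sets (demand points within 8 of each site):
  P-α: {C, D}
  P-β: {B}
  P-γ: {A, B, C}
  P-δ: {C, D}
No single site covers all 4 demand points.
But {P-α, P-γ} covers everything, so the minimum is 2.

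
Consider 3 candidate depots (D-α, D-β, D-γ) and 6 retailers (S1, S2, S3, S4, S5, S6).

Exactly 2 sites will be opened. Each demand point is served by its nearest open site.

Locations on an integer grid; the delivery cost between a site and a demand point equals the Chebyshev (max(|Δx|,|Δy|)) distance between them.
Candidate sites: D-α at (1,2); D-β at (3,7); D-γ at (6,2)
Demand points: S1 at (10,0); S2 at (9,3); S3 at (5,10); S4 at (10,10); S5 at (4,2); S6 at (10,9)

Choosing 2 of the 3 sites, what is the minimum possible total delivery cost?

26

Open {D-β, D-γ}.
  S1→D-γ 4, S2→D-γ 3, S3→D-β 3, S4→D-β 7, S5→D-γ 2, S6→D-β 7  ⇒ total 26.
Compare {D-α, D-γ}: total 32.
Compare {D-α, D-β}: total 33.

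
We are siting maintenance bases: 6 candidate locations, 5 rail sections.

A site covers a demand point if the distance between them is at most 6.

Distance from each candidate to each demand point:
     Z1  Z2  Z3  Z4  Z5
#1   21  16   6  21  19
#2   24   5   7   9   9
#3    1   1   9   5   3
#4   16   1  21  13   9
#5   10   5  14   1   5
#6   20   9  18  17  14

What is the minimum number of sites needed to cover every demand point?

Coverage sets (demand points within 6 of each site):
  #1: {Z3}
  #2: {Z2}
  #3: {Z1, Z2, Z4, Z5}
  #4: {Z2}
  #5: {Z2, Z4, Z5}
  #6: {}
No single site covers all 5 demand points.
But {#1, #3} covers everything, so the minimum is 2.

2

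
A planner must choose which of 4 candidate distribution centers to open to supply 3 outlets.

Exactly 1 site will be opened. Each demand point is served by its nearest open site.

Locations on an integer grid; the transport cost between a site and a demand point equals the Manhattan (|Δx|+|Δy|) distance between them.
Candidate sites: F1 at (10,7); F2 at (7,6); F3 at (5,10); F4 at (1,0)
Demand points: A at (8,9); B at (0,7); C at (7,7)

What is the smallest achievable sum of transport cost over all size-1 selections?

13

Open {F2}.
  A→F2 4, B→F2 8, C→F2 1  ⇒ total 13.
Compare {F1}: total 17.
Compare {F3}: total 17.
No size-1 selection does better; minimum is 13.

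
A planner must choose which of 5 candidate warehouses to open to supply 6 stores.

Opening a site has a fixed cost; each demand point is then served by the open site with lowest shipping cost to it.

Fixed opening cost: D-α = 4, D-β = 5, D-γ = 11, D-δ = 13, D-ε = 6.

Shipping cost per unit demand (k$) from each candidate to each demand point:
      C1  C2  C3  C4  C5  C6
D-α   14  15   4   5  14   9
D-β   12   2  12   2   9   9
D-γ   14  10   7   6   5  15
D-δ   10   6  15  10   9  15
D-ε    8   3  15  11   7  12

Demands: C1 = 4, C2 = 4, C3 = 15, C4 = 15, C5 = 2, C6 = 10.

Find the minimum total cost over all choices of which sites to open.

249

Open {D-α, D-β, D-ε}: assign each demand point to its cheapest open site.
  C1→D-ε 4×8=32, C2→D-β 4×2=8, C3→D-α 15×4=60, C4→D-β 15×2=30, C5→D-ε 2×7=14, C6→D-α 10×9=90
  shipping cost 234, fixed 15 → total 249.
Compare {D-α, D-β, D-γ, D-ε}: shipping cost 230 + fixed 26 = 256.
Compare {D-α, D-β, D-δ, D-ε}: shipping cost 234 + fixed 28 = 262.
Compare {D-α, D-β}: shipping cost 254 + fixed 9 = 263.
All other subsets cost ≥ 256. Minimum total cost: 249.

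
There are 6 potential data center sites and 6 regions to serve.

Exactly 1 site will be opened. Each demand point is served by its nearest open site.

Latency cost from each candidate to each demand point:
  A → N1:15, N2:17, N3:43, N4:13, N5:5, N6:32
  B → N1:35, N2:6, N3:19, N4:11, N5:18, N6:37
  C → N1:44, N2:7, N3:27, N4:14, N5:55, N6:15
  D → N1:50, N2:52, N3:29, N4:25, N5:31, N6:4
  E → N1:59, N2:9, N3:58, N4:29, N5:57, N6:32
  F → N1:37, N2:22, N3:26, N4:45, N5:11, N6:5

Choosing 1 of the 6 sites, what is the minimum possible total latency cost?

Open {A}.
  N1→A 15, N2→A 17, N3→A 43, N4→A 13, N5→A 5, N6→A 32  ⇒ total 125.
Compare {B}: total 126.
Compare {F}: total 146.
No size-1 selection does better; minimum is 125.

125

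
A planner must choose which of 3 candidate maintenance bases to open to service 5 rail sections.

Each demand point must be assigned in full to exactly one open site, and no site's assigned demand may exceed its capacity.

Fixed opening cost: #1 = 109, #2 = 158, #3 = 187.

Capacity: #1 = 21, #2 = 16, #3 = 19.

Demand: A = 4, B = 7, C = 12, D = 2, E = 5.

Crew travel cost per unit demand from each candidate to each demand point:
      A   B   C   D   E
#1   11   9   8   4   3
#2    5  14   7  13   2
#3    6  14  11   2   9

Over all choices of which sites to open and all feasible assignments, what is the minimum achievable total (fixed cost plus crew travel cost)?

457

Open {#1, #2}; cheapest assignment that respects the capacities:
  #1 (cap 21, load 14): B, D, E — cost 7×9 + 2×4 + 5×3 = 86
  #2 (cap 16, load 16): A, C — cost 4×5 + 12×7 = 104
  Shipping 190, fixed 267 → total 457.
  Any other capacity-feasible assignment to {#1, #2} ships for at least 190.
Compare {#1, #3}: its best feasible assignment gives total 528.
Compare {#2, #3}: its best feasible assignment gives total 596.
Every other set of open sites that can feasibly serve all demand totals ≥ 528 even under its best assignment. Minimum: 457.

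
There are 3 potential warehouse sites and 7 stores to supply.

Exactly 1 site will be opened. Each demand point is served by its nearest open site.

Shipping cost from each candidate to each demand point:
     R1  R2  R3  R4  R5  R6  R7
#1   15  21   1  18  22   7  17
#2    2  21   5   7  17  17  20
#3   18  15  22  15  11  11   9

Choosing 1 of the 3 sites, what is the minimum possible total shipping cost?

Open {#2}.
  R1→#2 2, R2→#2 21, R3→#2 5, R4→#2 7, R5→#2 17, R6→#2 17, R7→#2 20  ⇒ total 89.
Compare {#1}: total 101.
Compare {#3}: total 101.

89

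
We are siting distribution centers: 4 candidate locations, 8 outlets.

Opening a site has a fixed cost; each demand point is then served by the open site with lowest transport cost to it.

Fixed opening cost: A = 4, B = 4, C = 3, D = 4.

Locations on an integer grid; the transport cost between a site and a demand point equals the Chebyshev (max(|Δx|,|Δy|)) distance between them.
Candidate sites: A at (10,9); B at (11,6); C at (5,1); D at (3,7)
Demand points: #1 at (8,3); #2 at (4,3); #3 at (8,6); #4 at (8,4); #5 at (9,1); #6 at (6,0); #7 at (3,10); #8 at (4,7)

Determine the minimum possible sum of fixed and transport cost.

Open {C, D}: assign each demand point to its cheapest open site.
  #1→C 3, #2→C 2, #3→C 5, #4→C 3, #5→C 4, #6→C 1, #7→D 3, #8→D 1
  transport cost 22, fixed 7 → total 29.
Compare {A, C, D}: transport cost 20 + fixed 11 = 31.
Compare {B, C, D}: transport cost 20 + fixed 11 = 31.
Compare {A, B, C, D}: transport cost 20 + fixed 15 = 35.
All other subsets cost ≥ 31. Minimum total cost: 29.

29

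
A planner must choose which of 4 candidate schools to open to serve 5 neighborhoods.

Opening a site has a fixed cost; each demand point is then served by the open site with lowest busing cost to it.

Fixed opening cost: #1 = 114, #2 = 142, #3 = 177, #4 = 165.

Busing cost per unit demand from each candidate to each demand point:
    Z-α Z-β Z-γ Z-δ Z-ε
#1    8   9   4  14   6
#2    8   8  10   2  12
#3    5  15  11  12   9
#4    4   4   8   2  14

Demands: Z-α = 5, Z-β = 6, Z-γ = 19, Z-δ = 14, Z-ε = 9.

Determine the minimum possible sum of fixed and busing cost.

481

Open {#1, #4}: assign each demand point to its cheapest open site.
  Z-α→#4 5×4=20, Z-β→#4 6×4=24, Z-γ→#1 19×4=76, Z-δ→#4 14×2=28, Z-ε→#1 9×6=54
  busing cost 202, fixed 279 → total 481.
Compare {#1, #2}: busing cost 246 + fixed 256 = 502.
Compare {#4}: busing cost 350 + fixed 165 = 515.
Compare {#1}: busing cost 420 + fixed 114 = 534.
All other subsets cost ≥ 502. Minimum total cost: 481.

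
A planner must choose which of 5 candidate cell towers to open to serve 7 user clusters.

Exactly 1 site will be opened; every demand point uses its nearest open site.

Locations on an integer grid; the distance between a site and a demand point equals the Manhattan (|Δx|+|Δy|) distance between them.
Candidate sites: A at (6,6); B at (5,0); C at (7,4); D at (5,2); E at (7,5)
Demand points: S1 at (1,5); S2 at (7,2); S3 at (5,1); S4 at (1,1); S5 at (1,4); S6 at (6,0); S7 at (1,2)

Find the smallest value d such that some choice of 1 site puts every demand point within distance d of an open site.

7

Open {D}.
  Farthest demand point is S1 at distance 7 (to D); all others are ≤ 7.
With {B} the worst case is 9.
With {C} the worst case is 9.
No size-1 selection achieves below 7.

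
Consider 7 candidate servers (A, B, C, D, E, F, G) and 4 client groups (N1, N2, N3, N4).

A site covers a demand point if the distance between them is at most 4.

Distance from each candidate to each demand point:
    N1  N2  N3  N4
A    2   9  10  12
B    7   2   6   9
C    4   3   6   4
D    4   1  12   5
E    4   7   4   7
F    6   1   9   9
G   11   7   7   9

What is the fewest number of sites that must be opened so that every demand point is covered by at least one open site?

Coverage sets (demand points within 4 of each site):
  A: {N1}
  B: {N2}
  C: {N1, N2, N4}
  D: {N1, N2}
  E: {N1, N3}
  F: {N2}
  G: {}
No single site covers all 4 demand points.
But {C, E} covers everything, so the minimum is 2.

2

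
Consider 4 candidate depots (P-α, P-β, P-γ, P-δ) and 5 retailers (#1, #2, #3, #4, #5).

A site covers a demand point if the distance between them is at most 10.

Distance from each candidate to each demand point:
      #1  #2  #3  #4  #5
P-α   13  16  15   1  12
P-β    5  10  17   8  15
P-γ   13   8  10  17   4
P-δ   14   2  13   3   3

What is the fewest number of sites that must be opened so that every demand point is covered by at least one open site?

2

Coverage sets (demand points within 10 of each site):
  P-α: {#4}
  P-β: {#1, #2, #4}
  P-γ: {#2, #3, #5}
  P-δ: {#2, #4, #5}
No single site covers all 5 demand points.
But {P-β, P-γ} covers everything, so the minimum is 2.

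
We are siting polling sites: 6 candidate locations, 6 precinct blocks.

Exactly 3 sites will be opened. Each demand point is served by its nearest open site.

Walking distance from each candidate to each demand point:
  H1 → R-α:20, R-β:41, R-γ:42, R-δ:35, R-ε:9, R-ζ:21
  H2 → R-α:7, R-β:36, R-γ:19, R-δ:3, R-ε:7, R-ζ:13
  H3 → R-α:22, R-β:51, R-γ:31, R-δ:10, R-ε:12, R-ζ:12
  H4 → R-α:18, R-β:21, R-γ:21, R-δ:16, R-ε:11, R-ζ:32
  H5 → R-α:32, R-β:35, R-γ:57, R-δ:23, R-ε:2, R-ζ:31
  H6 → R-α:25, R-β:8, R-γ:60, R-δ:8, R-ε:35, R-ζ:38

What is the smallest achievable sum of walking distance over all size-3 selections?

Open {H2, H5, H6}.
  R-α→H2 7, R-β→H6 8, R-γ→H2 19, R-δ→H2 3, R-ε→H5 2, R-ζ→H2 13  ⇒ total 52.
Compare {H2, H3, H6}: total 56.
Compare {H1, H2, H6}: total 57.
No size-3 selection does better; minimum is 52.

52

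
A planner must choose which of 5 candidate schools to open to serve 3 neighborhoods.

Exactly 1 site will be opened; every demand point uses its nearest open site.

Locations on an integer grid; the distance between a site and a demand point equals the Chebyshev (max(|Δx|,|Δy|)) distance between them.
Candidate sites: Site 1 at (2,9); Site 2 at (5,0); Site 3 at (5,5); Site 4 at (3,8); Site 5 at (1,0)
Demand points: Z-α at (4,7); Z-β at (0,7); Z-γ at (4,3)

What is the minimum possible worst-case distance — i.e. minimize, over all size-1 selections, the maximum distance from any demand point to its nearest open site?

5

Open {Site 3}.
  Farthest demand point is Z-β at distance 5 (to Site 3); all others are ≤ 5.
With {Site 4} the worst case is 5.
With {Site 1} the worst case is 6.
No size-1 selection achieves below 5.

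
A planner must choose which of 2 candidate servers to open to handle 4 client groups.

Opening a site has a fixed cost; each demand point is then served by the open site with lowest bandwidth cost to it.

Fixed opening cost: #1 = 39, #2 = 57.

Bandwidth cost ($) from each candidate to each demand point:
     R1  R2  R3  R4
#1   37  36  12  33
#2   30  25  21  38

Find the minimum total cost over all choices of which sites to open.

Open {#1}: assign each demand point to its cheapest open site.
  R1→#1 37, R2→#1 36, R3→#1 12, R4→#1 33
  bandwidth cost 118, fixed 39 → total 157.
Compare {#2}: bandwidth cost 114 + fixed 57 = 171.
Compare {#1, #2}: bandwidth cost 100 + fixed 96 = 196.

157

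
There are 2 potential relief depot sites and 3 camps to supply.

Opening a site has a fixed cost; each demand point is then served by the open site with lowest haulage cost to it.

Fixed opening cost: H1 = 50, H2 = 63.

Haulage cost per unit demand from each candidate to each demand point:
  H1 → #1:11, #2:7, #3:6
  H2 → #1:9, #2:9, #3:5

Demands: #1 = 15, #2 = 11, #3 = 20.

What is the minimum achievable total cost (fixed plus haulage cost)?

397

Open {H2}: assign each demand point to its cheapest open site.
  #1→H2 15×9=135, #2→H2 11×9=99, #3→H2 20×5=100
  haulage cost 334, fixed 63 → total 397.
Compare {H1}: haulage cost 362 + fixed 50 = 412.
Compare {H1, H2}: haulage cost 312 + fixed 113 = 425.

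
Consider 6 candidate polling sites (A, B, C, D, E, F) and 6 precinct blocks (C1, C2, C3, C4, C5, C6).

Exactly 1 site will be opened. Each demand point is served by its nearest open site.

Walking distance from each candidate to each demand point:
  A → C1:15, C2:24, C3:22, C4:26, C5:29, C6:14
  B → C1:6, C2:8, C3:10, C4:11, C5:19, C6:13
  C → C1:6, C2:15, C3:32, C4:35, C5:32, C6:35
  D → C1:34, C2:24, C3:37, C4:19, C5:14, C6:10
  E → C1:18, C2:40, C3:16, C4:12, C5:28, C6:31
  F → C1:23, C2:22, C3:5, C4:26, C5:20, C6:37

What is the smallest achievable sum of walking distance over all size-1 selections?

Open {B}.
  C1→B 6, C2→B 8, C3→B 10, C4→B 11, C5→B 19, C6→B 13  ⇒ total 67.
Compare {A}: total 130.
Compare {F}: total 133.
No size-1 selection does better; minimum is 67.

67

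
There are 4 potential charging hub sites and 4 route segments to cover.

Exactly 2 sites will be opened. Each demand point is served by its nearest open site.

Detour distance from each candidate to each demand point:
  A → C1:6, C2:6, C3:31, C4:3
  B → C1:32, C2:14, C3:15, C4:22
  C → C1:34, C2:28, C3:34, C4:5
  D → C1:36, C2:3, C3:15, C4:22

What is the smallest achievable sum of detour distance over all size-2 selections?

Open {A, D}.
  C1→A 6, C2→D 3, C3→D 15, C4→A 3  ⇒ total 27.
Compare {A, B}: total 30.
Compare {A, C}: total 46.
No size-2 selection does better; minimum is 27.

27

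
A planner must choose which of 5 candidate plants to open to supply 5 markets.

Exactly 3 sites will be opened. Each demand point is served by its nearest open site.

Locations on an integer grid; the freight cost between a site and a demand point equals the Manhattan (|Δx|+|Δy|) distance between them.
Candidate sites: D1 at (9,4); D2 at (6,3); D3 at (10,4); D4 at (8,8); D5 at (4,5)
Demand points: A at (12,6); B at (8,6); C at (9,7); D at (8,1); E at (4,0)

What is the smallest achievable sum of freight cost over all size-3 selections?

17

Open {D2, D3, D4}.
  A→D3 4, B→D4 2, C→D4 2, D→D2 4, E→D2 5  ⇒ total 17.
Compare {D1, D2, D4}: total 18.
Compare {D1, D4, D5}: total 18.
No size-3 selection does better; minimum is 17.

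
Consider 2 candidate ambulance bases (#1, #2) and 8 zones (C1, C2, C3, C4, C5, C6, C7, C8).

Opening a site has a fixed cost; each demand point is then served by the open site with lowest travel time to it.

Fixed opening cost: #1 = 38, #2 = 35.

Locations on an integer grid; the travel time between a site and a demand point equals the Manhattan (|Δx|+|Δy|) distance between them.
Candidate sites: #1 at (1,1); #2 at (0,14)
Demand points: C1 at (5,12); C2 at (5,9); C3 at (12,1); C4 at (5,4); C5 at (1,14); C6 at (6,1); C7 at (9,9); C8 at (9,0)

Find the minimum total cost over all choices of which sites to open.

126

Open {#1}: assign each demand point to its cheapest open site.
  C1→#1 15, C2→#1 12, C3→#1 11, C4→#1 7, C5→#1 13, C6→#1 5, C7→#1 16, C8→#1 9
  travel time 88, fixed 38 → total 126.
Compare {#1, #2}: travel time 64 + fixed 73 = 137.
Compare {#2}: travel time 114 + fixed 35 = 149.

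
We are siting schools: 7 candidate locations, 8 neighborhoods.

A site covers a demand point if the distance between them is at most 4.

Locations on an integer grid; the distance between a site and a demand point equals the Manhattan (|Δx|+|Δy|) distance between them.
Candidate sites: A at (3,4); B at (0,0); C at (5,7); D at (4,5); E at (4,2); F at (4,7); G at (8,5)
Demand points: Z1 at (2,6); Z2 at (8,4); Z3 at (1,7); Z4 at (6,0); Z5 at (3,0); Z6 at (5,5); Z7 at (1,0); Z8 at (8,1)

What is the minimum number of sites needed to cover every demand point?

Coverage sets (demand points within 4 of each site):
  A: {Z1, Z5, Z6}
  B: {Z5, Z7}
  C: {Z1, Z3, Z6}
  D: {Z1, Z6}
  E: {Z4, Z5, Z6}
  F: {Z1, Z3, Z6}
  G: {Z2, Z6, Z8}
No 3 sites suffice: every size-3 union leaves at least one demand point uncovered.
But {B, C, E, G} covers everything, so the minimum is 4.

4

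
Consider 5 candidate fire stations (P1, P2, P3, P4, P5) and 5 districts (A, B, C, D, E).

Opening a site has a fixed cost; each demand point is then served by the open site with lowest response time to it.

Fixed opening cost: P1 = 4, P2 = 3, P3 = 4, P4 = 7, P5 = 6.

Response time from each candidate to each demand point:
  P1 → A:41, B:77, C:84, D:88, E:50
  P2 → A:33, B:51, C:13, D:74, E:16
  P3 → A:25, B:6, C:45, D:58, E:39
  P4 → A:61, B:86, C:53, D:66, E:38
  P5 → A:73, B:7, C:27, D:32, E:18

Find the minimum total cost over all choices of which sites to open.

105

Open {P2, P3, P5}: assign each demand point to its cheapest open site.
  A→P3 25, B→P3 6, C→P2 13, D→P5 32, E→P2 16
  response time 92, fixed 13 → total 105.
Compare {P1, P2, P3, P5}: response time 92 + fixed 17 = 109.
Compare {P2, P5}: response time 101 + fixed 9 = 110.
Compare {P2, P3, P4, P5}: response time 92 + fixed 20 = 112.
All other subsets cost ≥ 109. Minimum total cost: 105.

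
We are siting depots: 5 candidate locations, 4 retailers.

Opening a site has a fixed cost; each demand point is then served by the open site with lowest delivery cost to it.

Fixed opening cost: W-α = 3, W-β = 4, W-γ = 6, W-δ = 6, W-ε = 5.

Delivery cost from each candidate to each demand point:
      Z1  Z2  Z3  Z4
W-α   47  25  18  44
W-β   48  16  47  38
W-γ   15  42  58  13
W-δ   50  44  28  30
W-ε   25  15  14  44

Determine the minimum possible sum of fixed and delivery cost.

68

Open {W-γ, W-ε}: assign each demand point to its cheapest open site.
  Z1→W-γ 15, Z2→W-ε 15, Z3→W-ε 14, Z4→W-γ 13
  delivery cost 57, fixed 11 → total 68.
Compare {W-α, W-γ, W-ε}: delivery cost 57 + fixed 14 = 71.
Compare {W-β, W-γ, W-ε}: delivery cost 57 + fixed 15 = 72.
Compare {W-γ, W-δ, W-ε}: delivery cost 57 + fixed 17 = 74.
All other subsets cost ≥ 71. Minimum total cost: 68.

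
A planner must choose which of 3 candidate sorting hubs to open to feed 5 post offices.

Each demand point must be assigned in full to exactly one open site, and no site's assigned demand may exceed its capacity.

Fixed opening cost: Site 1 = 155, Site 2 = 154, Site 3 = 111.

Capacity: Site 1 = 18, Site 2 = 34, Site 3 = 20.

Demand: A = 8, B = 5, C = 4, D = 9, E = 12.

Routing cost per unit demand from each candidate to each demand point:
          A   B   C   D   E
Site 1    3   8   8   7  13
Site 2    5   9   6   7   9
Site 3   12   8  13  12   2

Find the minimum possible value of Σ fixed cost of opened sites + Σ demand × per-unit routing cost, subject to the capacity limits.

456

Open {Site 2, Site 3}; cheapest assignment that respects the capacities:
  Site 2 (cap 34, load 21): A, C, D — cost 8×5 + 4×6 + 9×7 = 127
  Site 3 (cap 20, load 17): B, E — cost 5×8 + 12×2 = 64
  Shipping 191, fixed 265 → total 456.
  Any other capacity-feasible assignment to {Site 2, Site 3} ships for at least 191.
Compare {Site 1, Site 3}: its best feasible assignment gives total 521.
Compare {Site 1, Site 2}: its best feasible assignment gives total 568.
Every other set of open sites that can feasibly serve all demand totals ≥ 521 even under its best assignment. Minimum: 456.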